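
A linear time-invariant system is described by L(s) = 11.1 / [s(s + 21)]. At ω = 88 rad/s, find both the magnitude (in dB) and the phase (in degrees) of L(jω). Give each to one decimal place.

|j88 + 21| = √(88² + 21²) = 90.47
|j88| = 88
|L(j88)| = 11.1 / (90.47 × 88) = 0.0013942
20 log₁₀(0.0013942) = -57.11 dB
∠(j88 + 21) = arctan(88/21) = 76.58°
∠(j88) = 90.00°
∠L(j88) = − (76.58° + 90.00°) = -166.58°

|L| = -57.1 dB, ∠L = -166.6°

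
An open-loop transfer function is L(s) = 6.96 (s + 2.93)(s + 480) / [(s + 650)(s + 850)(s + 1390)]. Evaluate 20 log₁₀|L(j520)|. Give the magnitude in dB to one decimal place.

|j520 + 2.93| = √(520² + 2.93²) = 520
|j520 + 480| = √(520² + 480²) = 707.7
|j520 + 650| = √(520² + 650²) = 832.4
|j520 + 850| = √(520² + 850²) = 996.4
|j520 + 1390| = √(520² + 1390²) = 1484
|L(j520)| = 6.96 × 520 × 707.7 / (832.4 × 996.4 × 1484) = 0.0020807
20 log₁₀(0.0020807) = -53.64 dB

-53.6 dB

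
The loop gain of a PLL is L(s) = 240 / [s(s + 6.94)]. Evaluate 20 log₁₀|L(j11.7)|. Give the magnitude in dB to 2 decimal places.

|j11.7 + 6.94| = √(11.7² + 6.94²) = 13.6
|j11.7| = 11.7
|L(j11.7)| = 240 / (13.6 × 11.7) = 1.5079
20 log₁₀(1.5079) = 3.568 dB

3.57 dB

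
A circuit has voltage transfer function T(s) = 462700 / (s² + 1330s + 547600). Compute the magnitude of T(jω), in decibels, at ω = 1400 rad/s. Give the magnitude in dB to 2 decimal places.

-14.07 dB

|(j1400)² + 1330(j1400) + 547600| = |-1.4124e+06 + j1.862e+06| = 2.337e+06
|T(j1400)| = 462700 / 2.337e+06 = 0.19798
20 log₁₀(0.19798) = -14.067 dB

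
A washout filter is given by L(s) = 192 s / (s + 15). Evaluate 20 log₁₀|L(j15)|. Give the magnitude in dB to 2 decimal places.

42.66 dB

|j15| = 15
|j15 + 15| = √(15² + 15²) = 21.21
|L(j15)| = 192 × 15 / 21.21 = 135.76
20 log₁₀(135.76) = 42.656 dB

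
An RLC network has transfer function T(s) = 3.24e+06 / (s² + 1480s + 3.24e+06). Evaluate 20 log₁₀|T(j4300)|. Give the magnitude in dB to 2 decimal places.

-14.15 dB

|(j4300)² + 1480(j4300) + 3.24e+06| = |-1.525e+07 + j6.364e+06| = 1.652e+07
|T(j4300)| = 3.24e+06 / 1.652e+07 = 0.19607
20 log₁₀(0.19607) = -14.152 dB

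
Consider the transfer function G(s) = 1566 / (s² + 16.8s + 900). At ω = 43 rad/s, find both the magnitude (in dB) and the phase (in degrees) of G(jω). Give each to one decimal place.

|(j43)² + 16.8(j43) + 900| = |-949 + j722.4| = 1193
|G(j43)| = 1566 / 1193 = 1.313
20 log₁₀(1.313) = 2.37 dB
∠[(j43)² + 16.8(j43) + 900] = ∠[-949 + j722.4] = 142.72°
∠G(j43) = −142.72° = -142.72°

|G| = 2.4 dB, ∠G = -142.7 deg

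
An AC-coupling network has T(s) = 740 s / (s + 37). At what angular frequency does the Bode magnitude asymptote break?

The single real pole at s = −37 gives a corner at ω = 37 rad/s.

37 rad/s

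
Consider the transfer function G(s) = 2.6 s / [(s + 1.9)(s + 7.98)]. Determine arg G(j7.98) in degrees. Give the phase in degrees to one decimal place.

∠(j7.98) = 90.00°
∠(j7.98 + 1.9) = arctan(7.98/1.9) = 76.61°
∠(j7.98 + 7.98) = arctan(7.98/7.98) = 45.00°
∠G(j7.98) = 90.00° − (76.61° + 45.00°) = -31.61°

-31.6°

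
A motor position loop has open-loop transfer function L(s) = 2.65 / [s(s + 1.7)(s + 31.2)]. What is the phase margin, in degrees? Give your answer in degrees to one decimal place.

Gain crossover: |L(jω)| = 1 at ω ≈ 0.0499 rad/s.
∠L(j0.0499) = −90° − arctan(0.0499/1.7) − arctan(0.0499/31.2) ≈ -91.77°
PM = 180° + (-91.77°) = 88.23°

88.2 deg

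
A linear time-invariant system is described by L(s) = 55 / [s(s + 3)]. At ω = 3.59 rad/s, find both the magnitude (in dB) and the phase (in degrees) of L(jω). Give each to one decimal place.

|j3.59 + 3| = √(3.59² + 3²) = 4.678
|j3.59| = 3.59
|L(j3.59)| = 55 / (4.678 × 3.59) = 3.2746
20 log₁₀(3.2746) = 10.30 dB
∠(j3.59 + 3) = arctan(3.59/3) = 50.12°
∠(j3.59) = 90.00°
∠L(j3.59) = − (50.12° + 90.00°) = -140.12°

|L| = 10.3 dB, ∠L = -140.1°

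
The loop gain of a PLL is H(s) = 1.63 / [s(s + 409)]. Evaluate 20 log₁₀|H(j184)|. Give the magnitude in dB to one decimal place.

-94.1 dB

|j184 + 409| = √(184² + 409²) = 448.5
|j184| = 184
|H(j184)| = 1.63 / (448.5 × 184) = 1.9753e-05
20 log₁₀(1.9753e-05) = -94.09 dB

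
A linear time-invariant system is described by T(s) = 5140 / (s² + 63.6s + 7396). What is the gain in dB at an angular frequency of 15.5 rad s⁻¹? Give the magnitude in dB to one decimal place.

-3.0 dB

|(j15.5)² + 63.6(j15.5) + 7396| = |7155.8 + j985.8| = 7223
|T(j15.5)| = 5140 / 7223 = 0.71158
20 log₁₀(0.71158) = -2.96 dB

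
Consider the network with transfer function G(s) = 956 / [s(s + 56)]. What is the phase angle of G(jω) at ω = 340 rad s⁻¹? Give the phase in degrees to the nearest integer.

∠(j340 + 56) = arctan(340/56) = 80.65°
∠(j340) = 90.00°
∠G(j340) = − (80.65° + 90.00°) = -170.65°

-171°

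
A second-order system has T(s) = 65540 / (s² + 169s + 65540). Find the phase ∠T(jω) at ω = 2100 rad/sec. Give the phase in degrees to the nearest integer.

-175°

∠[(j2100)² + 169(j2100) + 65540] = ∠[-4.3445e+06 + j3.549e+05] = 175.33°
∠T(j2100) = −175.33° = -175.33°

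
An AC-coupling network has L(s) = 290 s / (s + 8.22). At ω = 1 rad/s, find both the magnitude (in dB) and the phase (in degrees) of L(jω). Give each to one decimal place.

|L| = 30.9 dB, ∠L = 83.1°

|j1| = 1
|j1 + 8.22| = √(1² + 8.22²) = 8.281
|L(j1)| = 290 × 1 / 8.281 = 35.022
20 log₁₀(35.022) = 30.89 dB
∠(j1) = 90.00°
∠(j1 + 8.22) = arctan(1/8.22) = 6.94°
∠L(j1) = 90.00° − 6.94° = 83.06°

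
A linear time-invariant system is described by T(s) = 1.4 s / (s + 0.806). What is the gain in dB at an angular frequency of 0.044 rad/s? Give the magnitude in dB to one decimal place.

-22.3 dB

|j0.044| = 0.044
|j0.044 + 0.806| = √(0.044² + 0.806²) = 0.8072
|T(j0.044)| = 1.4 × 0.044 / 0.8072 = 0.076313
20 log₁₀(0.076313) = -22.35 dB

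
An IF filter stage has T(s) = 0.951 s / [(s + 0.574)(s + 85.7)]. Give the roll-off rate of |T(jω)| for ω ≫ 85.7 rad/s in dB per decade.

With 1 zero and 2 poles, the high-frequency asymptotic slope is 20 × (1 − 2) = -20 dB/decade.

-20 dB/decade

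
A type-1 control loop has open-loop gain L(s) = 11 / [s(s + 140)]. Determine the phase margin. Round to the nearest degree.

90°

Gain crossover: |L(jω)| = 1 at ω ≈ 0.0786 rad/s.
∠L(j0.0786) = −90° − arctan(0.0786/140) ≈ -90.03°
PM = 180° + (-90.03°) = 89.97°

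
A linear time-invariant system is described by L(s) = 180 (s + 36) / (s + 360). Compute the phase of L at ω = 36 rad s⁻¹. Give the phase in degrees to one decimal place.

39.3 deg

∠(j36 + 36) = arctan(36/36) = 45.00°
∠(j36 + 360) = arctan(36/360) = 5.71°
∠L(j36) = 45.00° − 5.71° = 39.29°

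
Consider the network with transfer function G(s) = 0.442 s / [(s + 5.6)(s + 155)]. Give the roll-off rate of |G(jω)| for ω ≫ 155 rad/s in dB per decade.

-20 dB/decade

With 1 zero and 2 poles, the high-frequency asymptotic slope is 20 × (1 − 2) = -20 dB/decade.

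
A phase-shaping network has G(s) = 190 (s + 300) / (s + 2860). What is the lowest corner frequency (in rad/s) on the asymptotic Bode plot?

Break frequencies occur at each pole and zero magnitude: 300 rad/s, 2860 rad/s.
The lowest is 300 rad/s.

300 rad/s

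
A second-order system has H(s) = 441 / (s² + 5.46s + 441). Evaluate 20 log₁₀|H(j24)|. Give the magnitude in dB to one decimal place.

7.4 dB

|(j24)² + 5.46(j24) + 441| = |-135 + j131.04| = 188.1
|H(j24)| = 441 / 188.1 = 2.344
20 log₁₀(2.344) = 7.40 dB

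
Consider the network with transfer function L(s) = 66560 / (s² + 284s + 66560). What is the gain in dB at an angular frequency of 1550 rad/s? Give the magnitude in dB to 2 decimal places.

-31.06 dB

|(j1550)² + 284(j1550) + 66560| = |-2.3359e+06 + j4.402e+05| = 2.377e+06
|L(j1550)| = 66560 / 2.377e+06 = 0.028001
20 log₁₀(0.028001) = -31.057 dB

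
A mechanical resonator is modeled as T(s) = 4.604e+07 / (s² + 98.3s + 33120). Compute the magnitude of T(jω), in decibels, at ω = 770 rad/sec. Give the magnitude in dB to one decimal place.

38.2 dB

|(j770)² + 98.3(j770) + 33120| = |-5.5978e+05 + j75691| = 5.649e+05
|T(j770)| = 4.604e+07 / 5.649e+05 = 81.505
20 log₁₀(81.505) = 38.22 dB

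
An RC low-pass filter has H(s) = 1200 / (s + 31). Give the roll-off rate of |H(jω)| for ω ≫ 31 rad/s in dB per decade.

With 0 zeros and 1 pole, the high-frequency asymptotic slope is 20 × (0 − 1) = -20 dB/decade.

-20 dB/decade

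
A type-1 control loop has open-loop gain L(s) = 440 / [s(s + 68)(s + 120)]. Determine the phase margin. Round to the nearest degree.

90°

Gain crossover: |L(jω)| = 1 at ω ≈ 0.0539 rad/s.
∠L(j0.0539) = −90° − arctan(0.0539/68) − arctan(0.0539/120) ≈ -90.07°
PM = 180° + (-90.07°) = 89.93°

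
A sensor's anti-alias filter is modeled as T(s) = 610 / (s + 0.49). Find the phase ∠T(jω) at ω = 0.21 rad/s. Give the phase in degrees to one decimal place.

-23.2°

∠(j0.21 + 0.49) = arctan(0.21/0.49) = 23.20°
∠T(j0.21) = −23.20° = -23.20°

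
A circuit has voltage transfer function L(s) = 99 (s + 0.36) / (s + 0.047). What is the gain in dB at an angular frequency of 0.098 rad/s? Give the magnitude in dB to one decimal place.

|j0.098 + 0.36| = √(0.098² + 0.36²) = 0.3731
|j0.098 + 0.047| = √(0.098² + 0.047²) = 0.1087
|L(j0.098)| = 99 × 0.3731 / 0.1087 = 339.85
20 log₁₀(339.85) = 50.63 dB

50.6 dB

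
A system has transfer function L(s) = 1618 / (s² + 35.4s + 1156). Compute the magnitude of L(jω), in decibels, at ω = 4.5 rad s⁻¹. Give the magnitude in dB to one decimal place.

3.0 dB

|(j4.5)² + 35.4(j4.5) + 1156| = |1135.8 + j159.3| = 1147
|L(j4.5)| = 1618 / 1147 = 1.4108
20 log₁₀(1.4108) = 2.99 dB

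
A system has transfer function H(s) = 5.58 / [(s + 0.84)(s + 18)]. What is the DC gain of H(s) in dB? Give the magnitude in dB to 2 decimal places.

H(0) = 5.58 / (0.84 × 18) = 0.36905
20 log₁₀(0.36905) = -8.658 dB

-8.66 dB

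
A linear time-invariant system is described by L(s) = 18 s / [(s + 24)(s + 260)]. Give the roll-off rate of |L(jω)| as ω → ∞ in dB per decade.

With 1 zero and 2 poles, the high-frequency asymptotic slope is 20 × (1 − 2) = -20 dB/decade.

-20 dB/decade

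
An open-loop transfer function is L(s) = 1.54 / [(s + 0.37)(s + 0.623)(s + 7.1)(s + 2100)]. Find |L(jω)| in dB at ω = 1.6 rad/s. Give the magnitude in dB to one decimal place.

-88.9 dB

|j1.6 + 0.37| = √(1.6² + 0.37²) = 1.642
|j1.6 + 0.623| = √(1.6² + 0.623²) = 1.717
|j1.6 + 7.1| = √(1.6² + 7.1²) = 7.278
|j1.6 + 2100| = √(1.6² + 2100²) = 2100
|L(j1.6)| = 1.54 / (1.642 × 1.717 × 7.278 × 2100) = 3.5734e-05
20 log₁₀(3.5734e-05) = -88.94 dB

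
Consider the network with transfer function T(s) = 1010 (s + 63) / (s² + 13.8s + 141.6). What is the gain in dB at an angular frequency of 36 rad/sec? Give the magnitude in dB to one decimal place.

|j36 + 63| = √(36² + 63²) = 72.56
|(j36)² + 13.8(j36) + 141.6| = |-1154.4 + j496.8| = 1257
|T(j36)| = 1010 × 72.56 / 1257 = 58.313
20 log₁₀(58.313) = 35.32 dB

35.3 dB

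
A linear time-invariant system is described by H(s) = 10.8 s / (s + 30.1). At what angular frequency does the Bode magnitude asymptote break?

The single real pole at s = −30.1 gives a corner at ω = 30.1 rad/s.

30.1 rad/s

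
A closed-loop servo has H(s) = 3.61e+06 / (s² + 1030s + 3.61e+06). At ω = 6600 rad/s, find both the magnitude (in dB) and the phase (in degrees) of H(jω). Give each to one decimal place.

|(j6600)² + 1030(j6600) + 3.61e+06| = |-3.995e+07 + j6.798e+06| = 4.052e+07
|H(j6600)| = 3.61e+06 / 4.052e+07 = 0.089082
20 log₁₀(0.089082) = -21.00 dB
∠[(j6600)² + 1030(j6600) + 3.61e+06] = ∠[-3.995e+07 + j6.798e+06] = 170.34°
∠H(j6600) = −170.34° = -170.34°

|H| = -21.0 dB, ∠H = -170.3°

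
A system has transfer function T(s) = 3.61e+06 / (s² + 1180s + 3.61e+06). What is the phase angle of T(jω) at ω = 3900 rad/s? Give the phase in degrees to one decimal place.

-158.4 deg

∠[(j3900)² + 1180(j3900) + 3.61e+06] = ∠[-1.16e+07 + j4.602e+06] = 158.36°
∠T(j3900) = −158.36° = -158.36°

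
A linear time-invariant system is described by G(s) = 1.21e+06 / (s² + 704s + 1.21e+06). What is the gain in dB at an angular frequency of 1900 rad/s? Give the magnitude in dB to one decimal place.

-7.1 dB

|(j1900)² + 704(j1900) + 1.21e+06| = |-2.4e+06 + j1.3376e+06| = 2.748e+06
|G(j1900)| = 1.21e+06 / 2.748e+06 = 0.44039
20 log₁₀(0.44039) = -7.12 dB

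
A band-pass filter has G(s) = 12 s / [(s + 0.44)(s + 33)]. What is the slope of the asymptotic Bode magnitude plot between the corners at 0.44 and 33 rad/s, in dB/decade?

In this band the factors already past their corner are: 1 differentiator zero, pole at 0.44; net slope = 0 dB/decade.

0 dB/decade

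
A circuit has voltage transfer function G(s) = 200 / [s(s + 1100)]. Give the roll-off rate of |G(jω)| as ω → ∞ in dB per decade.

-40 dB/decade

With 0 zeros and 2 poles, the high-frequency asymptotic slope is 20 × (0 − 2) = -40 dB/decade.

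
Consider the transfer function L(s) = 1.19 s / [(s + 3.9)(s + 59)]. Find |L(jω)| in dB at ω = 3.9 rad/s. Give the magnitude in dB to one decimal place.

-36.9 dB

|j3.9| = 3.9
|j3.9 + 3.9| = √(3.9² + 3.9²) = 5.515
|j3.9 + 59| = √(3.9² + 59²) = 59.13
|L(j3.9)| = 1.19 × 3.9 / (5.515 × 59.13) = 0.014231
20 log₁₀(0.014231) = -36.94 dB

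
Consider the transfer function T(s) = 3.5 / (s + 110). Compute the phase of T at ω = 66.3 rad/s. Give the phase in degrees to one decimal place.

-31.1 deg

∠(j66.3 + 110) = arctan(66.3/110) = 31.08°
∠T(j66.3) = −31.08° = -31.08°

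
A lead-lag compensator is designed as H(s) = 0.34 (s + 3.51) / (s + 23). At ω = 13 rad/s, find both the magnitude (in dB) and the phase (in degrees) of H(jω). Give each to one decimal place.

|H| = -15.2 dB, ∠H = 45.4 deg

|j13 + 3.51| = √(13² + 3.51²) = 13.47
|j13 + 23| = √(13² + 23²) = 26.42
|H(j13)| = 0.34 × 13.47 / 26.42 = 0.17329
20 log₁₀(0.17329) = -15.22 dB
∠(j13 + 3.51) = arctan(13/3.51) = 74.89°
∠(j13 + 23) = arctan(13/23) = 29.48°
∠H(j13) = 74.89° − 29.48° = 45.41°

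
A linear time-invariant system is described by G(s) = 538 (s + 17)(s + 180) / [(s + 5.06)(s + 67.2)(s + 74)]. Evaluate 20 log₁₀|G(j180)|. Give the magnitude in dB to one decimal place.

11.3 dB

|j180 + 17| = √(180² + 17²) = 180.8
|j180 + 180| = √(180² + 180²) = 254.6
|j180 + 5.06| = √(180² + 5.06²) = 180.1
|j180 + 67.2| = √(180² + 67.2²) = 192.1
|j180 + 74| = √(180² + 74²) = 194.6
|G(j180)| = 538 × 180.8 × 254.6 / (180.1 × 192.1 × 194.6) = 3.6774
20 log₁₀(3.6774) = 11.31 dB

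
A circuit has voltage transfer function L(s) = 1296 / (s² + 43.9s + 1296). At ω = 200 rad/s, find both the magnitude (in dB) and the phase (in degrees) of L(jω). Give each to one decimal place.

|L| = -29.7 dB, ∠L = -167.2 deg

|(j200)² + 43.9(j200) + 1296| = |-38704 + j8780| = 3.969e+04
|L(j200)| = 1296 / 3.969e+04 = 0.032655
20 log₁₀(0.032655) = -29.72 dB
∠[(j200)² + 43.9(j200) + 1296] = ∠[-38704 + j8780] = 167.22°
∠L(j200) = −167.22° = -167.22°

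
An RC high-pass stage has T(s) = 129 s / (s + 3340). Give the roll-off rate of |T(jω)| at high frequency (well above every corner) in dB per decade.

0 dB/decade

With 1 zero and 1 pole, the high-frequency asymptotic slope is 20 × (1 − 1) = 0 dB/decade.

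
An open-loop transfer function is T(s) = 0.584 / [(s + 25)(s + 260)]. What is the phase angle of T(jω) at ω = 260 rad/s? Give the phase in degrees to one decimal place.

∠(j260 + 25) = arctan(260/25) = 84.51°
∠(j260 + 260) = arctan(260/260) = 45.00°
∠T(j260) = − (84.51° + 45.00°) = -129.51°

-129.5 deg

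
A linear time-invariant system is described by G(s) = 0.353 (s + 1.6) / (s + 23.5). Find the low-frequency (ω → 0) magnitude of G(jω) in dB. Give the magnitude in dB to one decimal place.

G(0) = 0.353 × 1.6 / 23.5 = 0.024034
20 log₁₀(0.024034) = -32.38 dB

-32.4 dB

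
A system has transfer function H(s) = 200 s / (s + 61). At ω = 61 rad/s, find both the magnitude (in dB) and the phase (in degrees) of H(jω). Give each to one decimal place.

|j61| = 61
|j61 + 61| = √(61² + 61²) = 86.27
|H(j61)| = 200 × 61 / 86.27 = 141.42
20 log₁₀(141.42) = 43.01 dB
∠(j61) = 90.00°
∠(j61 + 61) = arctan(61/61) = 45.00°
∠H(j61) = 90.00° − 45.00° = 45.00°

|H| = 43.0 dB, ∠H = 45.0°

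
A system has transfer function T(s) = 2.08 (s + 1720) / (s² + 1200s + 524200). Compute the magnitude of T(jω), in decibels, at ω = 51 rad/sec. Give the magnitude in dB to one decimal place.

-43.3 dB

|j51 + 1720| = √(51² + 1720²) = 1721
|(j51)² + 1200(j51) + 524200| = |5.216e+05 + j61200| = 5.252e+05
|T(j51)| = 2.08 × 1721 / 5.252e+05 = 0.0068152
20 log₁₀(0.0068152) = -43.33 dB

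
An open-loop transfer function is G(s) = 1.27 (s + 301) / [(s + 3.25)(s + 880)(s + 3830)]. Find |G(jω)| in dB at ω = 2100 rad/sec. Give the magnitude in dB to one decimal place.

-137.8 dB

|j2100 + 301| = √(2100² + 301²) = 2121
|j2100 + 3.25| = √(2100² + 3.25²) = 2100
|j2100 + 880| = √(2100² + 880²) = 2277
|j2100 + 3830| = √(2100² + 3830²) = 4368
|G(j2100)| = 1.27 × 2121 / (2100 × 2277 × 4368) = 1.29e-07
20 log₁₀(1.29e-07) = -137.79 dB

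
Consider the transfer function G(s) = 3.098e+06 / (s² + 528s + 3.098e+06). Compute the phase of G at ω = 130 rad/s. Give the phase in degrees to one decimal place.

∠[(j130)² + 528(j130) + 3.098e+06] = ∠[3.0811e+06 + j68640] = 1.28°
∠G(j130) = −1.28° = -1.28°

-1.3°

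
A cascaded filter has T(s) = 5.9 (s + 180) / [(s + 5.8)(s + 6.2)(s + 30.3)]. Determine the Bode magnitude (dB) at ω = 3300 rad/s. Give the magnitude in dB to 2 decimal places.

-125.31 dB

|j3300 + 180| = √(3300² + 180²) = 3305
|j3300 + 5.8| = √(3300² + 5.8²) = 3300
|j3300 + 6.2| = √(3300² + 6.2²) = 3300
|j3300 + 30.3| = √(3300² + 30.3²) = 3300
|T(j3300)| = 5.9 × 3305 / (3300 × 3300 × 3300) = 5.4256e-07
20 log₁₀(5.4256e-07) = -125.311 dB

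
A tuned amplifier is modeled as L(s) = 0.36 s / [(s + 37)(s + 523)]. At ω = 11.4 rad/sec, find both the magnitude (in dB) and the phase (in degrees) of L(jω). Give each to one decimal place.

|L| = -73.9 dB, ∠L = 71.6°

|j11.4| = 11.4
|j11.4 + 37| = √(11.4² + 37²) = 38.72
|j11.4 + 523| = √(11.4² + 523²) = 523.1
|L(j11.4)| = 0.36 × 11.4 / (38.72 × 523.1) = 0.00020263
20 log₁₀(0.00020263) = -73.87 dB
∠(j11.4) = 90.00°
∠(j11.4 + 37) = arctan(11.4/37) = 17.12°
∠(j11.4 + 523) = arctan(11.4/523) = 1.25°
∠L(j11.4) = 90.00° − (17.12° + 1.25°) = 71.63°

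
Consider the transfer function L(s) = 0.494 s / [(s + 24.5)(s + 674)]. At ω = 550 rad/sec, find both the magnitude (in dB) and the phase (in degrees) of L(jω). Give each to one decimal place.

|L| = -64.9 dB, ∠L = -36.7°

|j550| = 550
|j550 + 24.5| = √(550² + 24.5²) = 550.5
|j550 + 674| = √(550² + 674²) = 869.9
|L(j550)| = 0.494 × 550 / (550.5 × 869.9) = 0.0005673
20 log₁₀(0.0005673) = -64.92 dB
∠(j550) = 90.00°
∠(j550 + 24.5) = arctan(550/24.5) = 87.45°
∠(j550 + 674) = arctan(550/674) = 39.22°
∠L(j550) = 90.00° − (87.45° + 39.22°) = -36.66°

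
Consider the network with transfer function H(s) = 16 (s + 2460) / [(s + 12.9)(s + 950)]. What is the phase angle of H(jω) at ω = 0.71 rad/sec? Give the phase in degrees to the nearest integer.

∠(j0.71 + 2460) = arctan(0.71/2460) = 0.02°
∠(j0.71 + 12.9) = arctan(0.71/12.9) = 3.15°
∠(j0.71 + 950) = arctan(0.71/950) = 0.04°
∠H(j0.71) = 0.02° − (3.15° + 0.04°) = -3.18°

-3°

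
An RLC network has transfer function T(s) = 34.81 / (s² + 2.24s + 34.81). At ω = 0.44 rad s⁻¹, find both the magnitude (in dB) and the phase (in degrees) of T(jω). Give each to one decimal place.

|(j0.44)² + 2.24(j0.44) + 34.81| = |34.616 + j0.9856| = 34.63
|T(j0.44)| = 34.81 / 34.63 = 1.0052
20 log₁₀(1.0052) = 0.04 dB
∠[(j0.44)² + 2.24(j0.44) + 34.81] = ∠[34.616 + j0.9856] = 1.63°
∠T(j0.44) = −1.63° = -1.63°

|T| = 0.0 dB, ∠T = -1.6°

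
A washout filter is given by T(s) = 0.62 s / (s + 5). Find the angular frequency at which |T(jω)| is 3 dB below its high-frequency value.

For a single-pole high-pass, the −3 dB point is at the pole: ω = 5 rad/sec.

5 rad/sec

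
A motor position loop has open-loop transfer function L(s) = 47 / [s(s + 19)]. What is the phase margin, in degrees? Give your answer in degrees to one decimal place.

Gain crossover: |L(jω)| = 1 at ω ≈ 2.45 rad/s.
∠L(j2.45) = −90° − arctan(2.45/19) ≈ -97.36°
PM = 180° + (-97.36°) = 82.64°

82.6°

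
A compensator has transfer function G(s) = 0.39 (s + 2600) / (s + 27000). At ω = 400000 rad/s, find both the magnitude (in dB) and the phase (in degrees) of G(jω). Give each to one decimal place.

|G| = -8.2 dB, ∠G = 3.5°

|j400000 + 2600| = √(400000² + 2600²) = 4e+05
|j400000 + 27000| = √(400000² + 27000²) = 4.009e+05
|G(j400000)| = 0.39 × 4e+05 / 4.009e+05 = 0.38912
20 log₁₀(0.38912) = -8.20 dB
∠(j400000 + 2600) = arctan(400000/2600) = 89.63°
∠(j400000 + 27000) = arctan(400000/27000) = 86.14°
∠G(j400000) = 89.63° − 86.14° = 3.49°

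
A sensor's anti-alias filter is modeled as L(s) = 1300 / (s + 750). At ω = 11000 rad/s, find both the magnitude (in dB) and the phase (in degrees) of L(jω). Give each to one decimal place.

|j11000 + 750| = √(11000² + 750²) = 1.103e+04
|L(j11000)| = 1300 / 1.103e+04 = 0.11791
20 log₁₀(0.11791) = -18.57 dB
∠(j11000 + 750) = arctan(11000/750) = 86.10°
∠L(j11000) = −86.10° = -86.10°

|L| = -18.6 dB, ∠L = -86.1°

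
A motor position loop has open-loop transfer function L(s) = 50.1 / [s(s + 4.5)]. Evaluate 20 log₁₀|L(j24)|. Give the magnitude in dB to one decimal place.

|j24 + 4.5| = √(24² + 4.5²) = 24.42
|j24| = 24
|L(j24)| = 50.1 / (24.42 × 24) = 0.085489
20 log₁₀(0.085489) = -21.36 dB

-21.4 dB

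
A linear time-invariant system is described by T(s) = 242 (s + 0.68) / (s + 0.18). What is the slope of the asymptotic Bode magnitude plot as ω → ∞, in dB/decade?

0 dB/decade

With 1 zero and 1 pole, the high-frequency asymptotic slope is 20 × (1 − 1) = 0 dB/decade.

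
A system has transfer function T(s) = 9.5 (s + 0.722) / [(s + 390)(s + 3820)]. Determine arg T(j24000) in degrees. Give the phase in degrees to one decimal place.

∠(j24000 + 0.722) = arctan(24000/0.722) = 90.00°
∠(j24000 + 390) = arctan(24000/390) = 89.07°
∠(j24000 + 3820) = arctan(24000/3820) = 80.96°
∠T(j24000) = 90.00° − (89.07° + 80.96°) = -80.03°

-80.0°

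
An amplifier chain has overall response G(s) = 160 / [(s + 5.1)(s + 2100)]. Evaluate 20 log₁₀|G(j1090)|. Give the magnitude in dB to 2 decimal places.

|j1090 + 5.1| = √(1090² + 5.1²) = 1090
|j1090 + 2100| = √(1090² + 2100²) = 2366
|G(j1090)| = 160 / (1090 × 2366) = 6.204e-05
20 log₁₀(6.204e-05) = -84.147 dB

-84.15 dB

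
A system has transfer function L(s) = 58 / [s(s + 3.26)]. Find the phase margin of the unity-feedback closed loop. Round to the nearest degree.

24°

Gain crossover: |L(jω)| = 1 at ω ≈ 7.28 rad/sec.
∠L(j7.28) = −90° − arctan(7.28/3.26) ≈ -155.86°
PM = 180° + (-155.86°) = 24.14°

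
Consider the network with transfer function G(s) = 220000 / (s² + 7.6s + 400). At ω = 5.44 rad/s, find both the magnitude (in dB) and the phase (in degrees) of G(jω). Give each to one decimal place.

|(j5.44)² + 7.6(j5.44) + 400| = |370.41 + j41.344| = 372.7
|G(j5.44)| = 220000 / 372.7 = 590.28
20 log₁₀(590.28) = 55.42 dB
∠[(j5.44)² + 7.6(j5.44) + 400] = ∠[370.41 + j41.344] = 6.37°
∠G(j5.44) = −6.37° = -6.37°

|G| = 55.4 dB, ∠G = -6.4 deg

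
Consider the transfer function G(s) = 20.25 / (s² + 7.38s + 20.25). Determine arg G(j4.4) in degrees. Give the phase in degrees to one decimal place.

∠[(j4.4)² + 7.38(j4.4) + 20.25] = ∠[0.89 + j32.472] = 88.43°
∠G(j4.4) = −88.43° = -88.43°

-88.4°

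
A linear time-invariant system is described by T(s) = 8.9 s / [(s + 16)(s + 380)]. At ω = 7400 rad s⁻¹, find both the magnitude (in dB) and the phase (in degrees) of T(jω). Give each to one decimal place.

|T| = -58.4 dB, ∠T = -86.9°

|j7400| = 7400
|j7400 + 16| = √(7400² + 16²) = 7400
|j7400 + 380| = √(7400² + 380²) = 7410
|T(j7400)| = 8.9 × 7400 / (7400 × 7410) = 0.0012011
20 log₁₀(0.0012011) = -58.41 dB
∠(j7400) = 90.00°
∠(j7400 + 16) = arctan(7400/16) = 89.88°
∠(j7400 + 380) = arctan(7400/380) = 87.06°
∠T(j7400) = 90.00° − (89.88° + 87.06°) = -86.94°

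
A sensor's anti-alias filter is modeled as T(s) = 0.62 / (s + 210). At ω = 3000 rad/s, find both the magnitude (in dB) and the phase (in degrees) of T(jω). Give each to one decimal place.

|T| = -73.7 dB, ∠T = -86.0 deg

|j3000 + 210| = √(3000² + 210²) = 3007
|T(j3000)| = 0.62 / 3007 = 0.00020616
20 log₁₀(0.00020616) = -73.72 dB
∠(j3000 + 210) = arctan(3000/210) = 86.00°
∠T(j3000) = −86.00° = -86.00°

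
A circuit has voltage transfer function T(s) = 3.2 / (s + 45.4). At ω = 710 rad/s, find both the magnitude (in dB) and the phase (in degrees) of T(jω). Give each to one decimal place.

|j710 + 45.4| = √(710² + 45.4²) = 711.5
|T(j710)| = 3.2 / 711.5 = 0.0044979
20 log₁₀(0.0044979) = -46.94 dB
∠(j710 + 45.4) = arctan(710/45.4) = 86.34°
∠T(j710) = −86.34° = -86.34°

|T| = -46.9 dB, ∠T = -86.3 deg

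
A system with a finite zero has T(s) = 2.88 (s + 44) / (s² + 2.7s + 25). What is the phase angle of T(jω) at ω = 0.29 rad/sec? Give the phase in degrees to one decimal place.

∠(j0.29 + 44) = arctan(0.29/44) = 0.38°
∠[(j0.29)² + 2.7(j0.29) + 25] = ∠[24.916 + j0.783] = 1.80°
∠T(j0.29) = 0.38° − 1.80° = -1.42°

-1.4°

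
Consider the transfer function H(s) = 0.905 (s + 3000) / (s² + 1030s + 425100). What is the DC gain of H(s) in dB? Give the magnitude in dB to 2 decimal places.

-43.89 dB

H(0) = 0.905 × 3000 / 425100 = 0.0063867
20 log₁₀(0.0063867) = -43.894 dB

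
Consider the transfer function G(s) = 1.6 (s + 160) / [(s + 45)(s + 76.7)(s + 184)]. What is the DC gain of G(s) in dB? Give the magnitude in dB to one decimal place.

-67.9 dB

G(0) = 1.6 × 160 / (45 × 76.7 × 184) = 0.0004031
20 log₁₀(0.0004031) = -67.89 dB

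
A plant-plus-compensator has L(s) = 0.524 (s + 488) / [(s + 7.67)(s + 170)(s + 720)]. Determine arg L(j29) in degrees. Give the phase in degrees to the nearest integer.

-84°

∠(j29 + 488) = arctan(29/488) = 3.40°
∠(j29 + 7.67) = arctan(29/7.67) = 75.19°
∠(j29 + 170) = arctan(29/170) = 9.68°
∠(j29 + 720) = arctan(29/720) = 2.31°
∠L(j29) = 3.40° − (75.19° + 9.68° + 2.31°) = -83.77°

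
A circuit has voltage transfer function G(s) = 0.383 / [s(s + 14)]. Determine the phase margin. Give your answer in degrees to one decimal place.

Gain crossover: |G(jω)| = 1 at ω ≈ 0.0274 rad s⁻¹.
∠G(j0.0274) = −90° − arctan(0.0274/14) ≈ -90.11°
PM = 180° + (-90.11°) = 89.89°

89.9°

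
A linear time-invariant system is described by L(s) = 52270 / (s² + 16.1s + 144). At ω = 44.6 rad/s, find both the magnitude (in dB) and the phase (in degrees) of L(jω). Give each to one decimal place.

|L| = 28.4 dB, ∠L = -158.7°

|(j44.6)² + 16.1(j44.6) + 144| = |-1845.2 + j718.06| = 1980
|L(j44.6)| = 52270 / 1980 = 26.4
20 log₁₀(26.4) = 28.43 dB
∠[(j44.6)² + 16.1(j44.6) + 144] = ∠[-1845.2 + j718.06] = 158.74°
∠L(j44.6) = −158.74° = -158.74°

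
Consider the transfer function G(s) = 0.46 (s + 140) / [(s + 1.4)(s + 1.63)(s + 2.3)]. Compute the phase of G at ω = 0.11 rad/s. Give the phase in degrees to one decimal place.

∠(j0.11 + 140) = arctan(0.11/140) = 0.05°
∠(j0.11 + 1.4) = arctan(0.11/1.4) = 4.49°
∠(j0.11 + 1.63) = arctan(0.11/1.63) = 3.86°
∠(j0.11 + 2.3) = arctan(0.11/2.3) = 2.74°
∠G(j0.11) = 0.05° − (4.49° + 3.86° + 2.74°) = -11.05°

-11.0°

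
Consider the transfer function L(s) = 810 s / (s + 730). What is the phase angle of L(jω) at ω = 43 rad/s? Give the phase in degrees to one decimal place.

∠(j43) = 90.00°
∠(j43 + 730) = arctan(43/730) = 3.37°
∠L(j43) = 90.00° − 3.37° = 86.63°

86.6 deg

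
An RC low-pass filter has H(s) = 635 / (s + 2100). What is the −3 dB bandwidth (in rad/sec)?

2100 rad/sec

For a single-pole low-pass, the −3 dB point is at the pole: ω = 2100 rad/sec.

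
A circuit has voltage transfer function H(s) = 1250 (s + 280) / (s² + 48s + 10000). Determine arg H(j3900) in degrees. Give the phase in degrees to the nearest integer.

-93°

∠(j3900 + 280) = arctan(3900/280) = 85.89°
∠[(j3900)² + 48(j3900) + 10000] = ∠[-1.52e+07 + j1.872e+05] = 179.29°
∠H(j3900) = 85.89° − 179.29° = -93.40°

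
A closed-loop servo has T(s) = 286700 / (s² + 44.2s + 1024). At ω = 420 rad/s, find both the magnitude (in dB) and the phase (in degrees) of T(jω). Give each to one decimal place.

|T| = 4.2 dB, ∠T = -174.0°

|(j420)² + 44.2(j420) + 1024| = |-1.7538e+05 + j18564| = 1.764e+05
|T(j420)| = 286700 / 1.764e+05 = 1.6257
20 log₁₀(1.6257) = 4.22 dB
∠[(j420)² + 44.2(j420) + 1024] = ∠[-1.7538e+05 + j18564] = 173.96°
∠T(j420) = −173.96° = -173.96°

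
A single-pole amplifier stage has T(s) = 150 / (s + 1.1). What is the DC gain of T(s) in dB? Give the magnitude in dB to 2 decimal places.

42.69 dB

T(0) = 150 / 1.1 = 136.36
20 log₁₀(136.36) = 42.694 dB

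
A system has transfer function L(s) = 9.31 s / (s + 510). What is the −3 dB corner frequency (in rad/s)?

For a single-pole high-pass, the −3 dB point is at the pole: ω = 510 rad/s.

510 rad/s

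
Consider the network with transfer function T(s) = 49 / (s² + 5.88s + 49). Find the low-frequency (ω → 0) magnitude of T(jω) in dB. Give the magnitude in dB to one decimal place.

0.0 dB

T(0) = 49 / 49 = 1
20 log₁₀(1) = 0.00 dB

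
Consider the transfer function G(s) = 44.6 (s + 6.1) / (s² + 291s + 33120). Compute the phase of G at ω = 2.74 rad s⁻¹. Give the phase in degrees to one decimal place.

∠(j2.74 + 6.1) = arctan(2.74/6.1) = 24.19°
∠[(j2.74)² + 291(j2.74) + 33120] = ∠[33112 + j797.34] = 1.38°
∠G(j2.74) = 24.19° − 1.38° = 22.81°

22.8°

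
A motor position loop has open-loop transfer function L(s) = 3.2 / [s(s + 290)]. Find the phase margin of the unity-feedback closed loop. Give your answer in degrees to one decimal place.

Gain crossover: |L(jω)| = 1 at ω ≈ 0.011 rad/s.
∠L(j0.011) = −90° − arctan(0.011/290) ≈ -90.00°
PM = 180° + (-90.00°) = 90.00°

90.0 deg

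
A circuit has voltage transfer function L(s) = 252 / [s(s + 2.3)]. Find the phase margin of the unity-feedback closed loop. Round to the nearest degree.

8°

Gain crossover: |L(jω)| = 1 at ω ≈ 15.8 rad/s.
∠L(j15.8) = −90° − arctan(15.8/2.3) ≈ -171.71°
PM = 180° + (-171.71°) = 8.29°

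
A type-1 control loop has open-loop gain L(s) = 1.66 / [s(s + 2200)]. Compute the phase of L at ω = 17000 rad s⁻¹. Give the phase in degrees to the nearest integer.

∠(j17000 + 2200) = arctan(17000/2200) = 82.63°
∠(j17000) = 90.00°
∠L(j17000) = − (82.63° + 90.00°) = -172.63°

-173°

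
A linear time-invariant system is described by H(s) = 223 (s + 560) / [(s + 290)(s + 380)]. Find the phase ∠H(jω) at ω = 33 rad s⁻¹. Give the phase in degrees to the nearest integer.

-8°

∠(j33 + 560) = arctan(33/560) = 3.37°
∠(j33 + 290) = arctan(33/290) = 6.49°
∠(j33 + 380) = arctan(33/380) = 4.96°
∠H(j33) = 3.37° − (6.49° + 4.96°) = -8.08°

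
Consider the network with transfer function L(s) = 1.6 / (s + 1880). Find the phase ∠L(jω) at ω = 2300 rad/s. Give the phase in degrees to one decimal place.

-50.7 deg

∠(j2300 + 1880) = arctan(2300/1880) = 50.74°
∠L(j2300) = −50.74° = -50.74°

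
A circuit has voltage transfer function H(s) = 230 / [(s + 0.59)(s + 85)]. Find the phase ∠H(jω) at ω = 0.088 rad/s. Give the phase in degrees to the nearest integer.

-9°

∠(j0.088 + 0.59) = arctan(0.088/0.59) = 8.48°
∠(j0.088 + 85) = arctan(0.088/85) = 0.06°
∠H(j0.088) = − (8.48° + 0.06°) = -8.54°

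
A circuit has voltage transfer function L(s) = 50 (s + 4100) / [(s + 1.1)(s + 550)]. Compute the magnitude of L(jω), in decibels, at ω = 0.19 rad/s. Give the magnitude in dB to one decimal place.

50.5 dB

|j0.19 + 4100| = √(0.19² + 4100²) = 4100
|j0.19 + 1.1| = √(0.19² + 1.1²) = 1.116
|j0.19 + 550| = √(0.19² + 550²) = 550
|L(j0.19)| = 50 × 4100 / (1.116 × 550) = 333.9
20 log₁₀(333.9) = 50.47 dB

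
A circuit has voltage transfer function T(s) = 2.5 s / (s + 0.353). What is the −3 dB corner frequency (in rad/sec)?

For a single-pole high-pass, the −3 dB point is at the pole: ω = 0.353 rad/sec.

0.353 rad/sec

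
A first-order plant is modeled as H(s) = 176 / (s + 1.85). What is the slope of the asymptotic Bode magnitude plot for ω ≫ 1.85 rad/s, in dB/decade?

-20 dB/decade

With 0 zeros and 1 pole, the high-frequency asymptotic slope is 20 × (0 − 1) = -20 dB/decade.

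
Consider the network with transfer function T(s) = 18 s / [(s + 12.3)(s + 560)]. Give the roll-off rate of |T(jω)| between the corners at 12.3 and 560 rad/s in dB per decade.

In this band the factors already past their corner are: 1 differentiator zero, pole at 12.3; net slope = 0 dB/decade.

0 dB/decade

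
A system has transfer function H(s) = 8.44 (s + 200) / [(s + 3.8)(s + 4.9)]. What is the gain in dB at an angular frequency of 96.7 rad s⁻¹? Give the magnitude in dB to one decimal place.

-14.0 dB

|j96.7 + 200| = √(96.7² + 200²) = 222.2
|j96.7 + 3.8| = √(96.7² + 3.8²) = 96.77
|j96.7 + 4.9| = √(96.7² + 4.9²) = 96.82
|H(j96.7)| = 8.44 × 222.2 / (96.77 × 96.82) = 0.2001
20 log₁₀(0.2001) = -13.98 dB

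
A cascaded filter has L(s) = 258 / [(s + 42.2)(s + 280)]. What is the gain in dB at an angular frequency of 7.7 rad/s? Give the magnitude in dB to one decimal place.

|j7.7 + 42.2| = √(7.7² + 42.2²) = 42.9
|j7.7 + 280| = √(7.7² + 280²) = 280.1
|L(j7.7)| = 258 / (42.9 × 280.1) = 0.021472
20 log₁₀(0.021472) = -33.36 dB

-33.4 dB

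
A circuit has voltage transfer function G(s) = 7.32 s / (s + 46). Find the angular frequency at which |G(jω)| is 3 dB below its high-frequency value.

46 rad/s

For a single-pole high-pass, the −3 dB point is at the pole: ω = 46 rad/s.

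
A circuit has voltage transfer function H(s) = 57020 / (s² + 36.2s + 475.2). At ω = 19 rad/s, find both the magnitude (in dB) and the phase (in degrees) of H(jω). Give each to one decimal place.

|H| = 38.3 dB, ∠H = -80.6°

|(j19)² + 36.2(j19) + 475.2| = |114.2 + j687.8| = 697.2
|H(j19)| = 57020 / 697.2 = 81.782
20 log₁₀(81.782) = 38.25 dB
∠[(j19)² + 36.2(j19) + 475.2] = ∠[114.2 + j687.8] = 80.57°
∠H(j19) = −80.57° = -80.57°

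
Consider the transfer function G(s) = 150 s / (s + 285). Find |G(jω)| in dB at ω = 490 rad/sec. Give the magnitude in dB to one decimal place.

|j490| = 490
|j490 + 285| = √(490² + 285²) = 566.9
|G(j490)| = 150 × 490 / 566.9 = 129.66
20 log₁₀(129.66) = 42.26 dB

42.3 dB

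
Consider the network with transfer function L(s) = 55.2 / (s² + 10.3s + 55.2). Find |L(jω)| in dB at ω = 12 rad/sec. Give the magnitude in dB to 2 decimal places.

|(j12)² + 10.3(j12) + 55.2| = |-88.8 + j123.6| = 152.2
|L(j12)| = 55.2 / 152.2 = 0.3627
20 log₁₀(0.3627) = -8.809 dB

-8.81 dB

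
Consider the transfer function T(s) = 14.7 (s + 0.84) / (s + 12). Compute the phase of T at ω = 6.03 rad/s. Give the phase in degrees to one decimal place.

∠(j6.03 + 0.84) = arctan(6.03/0.84) = 82.07°
∠(j6.03 + 12) = arctan(6.03/12) = 26.68°
∠T(j6.03) = 82.07° − 26.68° = 55.39°

55.4°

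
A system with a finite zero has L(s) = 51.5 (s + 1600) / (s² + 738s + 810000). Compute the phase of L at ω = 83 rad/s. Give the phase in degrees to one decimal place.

-1.4°

∠(j83 + 1600) = arctan(83/1600) = 2.97°
∠[(j83)² + 738(j83) + 810000] = ∠[8.0311e+05 + j61254] = 4.36°
∠L(j83) = 2.97° − 4.36° = -1.39°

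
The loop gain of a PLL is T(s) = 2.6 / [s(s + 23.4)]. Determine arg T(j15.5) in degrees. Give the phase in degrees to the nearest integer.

-124°

∠(j15.5 + 23.4) = arctan(15.5/23.4) = 33.52°
∠(j15.5) = 90.00°
∠T(j15.5) = − (33.52° + 90.00°) = -123.52°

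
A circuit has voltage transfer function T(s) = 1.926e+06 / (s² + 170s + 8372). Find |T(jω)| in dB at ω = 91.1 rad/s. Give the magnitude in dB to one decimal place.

41.9 dB

|(j91.1)² + 170(j91.1) + 8372| = |72.79 + j15487| = 1.549e+04
|T(j91.1)| = 1.926e+06 / 1.549e+04 = 124.36
20 log₁₀(124.36) = 41.89 dB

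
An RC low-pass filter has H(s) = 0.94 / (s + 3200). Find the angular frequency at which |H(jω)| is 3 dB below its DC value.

3200 rad s⁻¹

For a single-pole low-pass, the −3 dB point is at the pole: ω = 3200 rad s⁻¹.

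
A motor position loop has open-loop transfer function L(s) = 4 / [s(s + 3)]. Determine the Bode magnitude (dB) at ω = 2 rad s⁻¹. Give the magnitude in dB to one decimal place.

-5.1 dB

|j2 + 3| = √(2² + 3²) = 3.606
|j2| = 2
|L(j2)| = 4 / (3.606 × 2) = 0.5547
20 log₁₀(0.5547) = -5.12 dB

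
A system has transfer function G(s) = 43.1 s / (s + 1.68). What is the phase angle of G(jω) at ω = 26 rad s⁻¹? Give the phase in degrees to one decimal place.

3.7 deg

∠(j26) = 90.00°
∠(j26 + 1.68) = arctan(26/1.68) = 86.30°
∠G(j26) = 90.00° − 86.30° = 3.70°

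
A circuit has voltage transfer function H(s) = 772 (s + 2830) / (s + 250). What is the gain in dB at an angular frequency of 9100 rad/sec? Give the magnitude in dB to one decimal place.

|j9100 + 2830| = √(9100² + 2830²) = 9530
|j9100 + 250| = √(9100² + 250²) = 9103
|H(j9100)| = 772 × 9530 / 9103 = 808.17
20 log₁₀(808.17) = 58.15 dB

58.2 dB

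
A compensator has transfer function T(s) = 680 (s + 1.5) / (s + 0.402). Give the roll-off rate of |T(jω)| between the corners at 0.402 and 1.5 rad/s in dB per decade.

-20 dB/decade

In this band the factors already past their corner are: pole at 0.402; net slope = -20 dB/decade.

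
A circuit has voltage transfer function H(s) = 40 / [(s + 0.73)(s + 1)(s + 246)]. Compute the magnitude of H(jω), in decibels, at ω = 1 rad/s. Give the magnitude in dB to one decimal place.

|j1 + 0.73| = √(1² + 0.73²) = 1.238
|j1 + 1| = √(1² + 1²) = 1.414
|j1 + 246| = √(1² + 246²) = 246
|H(j1)| = 40 / (1.238 × 1.414 × 246) = 0.092864
20 log₁₀(0.092864) = -20.64 dB

-20.6 dB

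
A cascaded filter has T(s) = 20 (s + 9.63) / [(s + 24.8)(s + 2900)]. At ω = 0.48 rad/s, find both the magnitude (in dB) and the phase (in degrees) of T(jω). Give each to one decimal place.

|j0.48 + 9.63| = √(0.48² + 9.63²) = 9.642
|j0.48 + 24.8| = √(0.48² + 24.8²) = 24.8
|j0.48 + 2900| = √(0.48² + 2900²) = 2900
|T(j0.48)| = 20 × 9.642 / (24.8 × 2900) = 0.0026808
20 log₁₀(0.0026808) = -51.43 dB
∠(j0.48 + 9.63) = arctan(0.48/9.63) = 2.85°
∠(j0.48 + 24.8) = arctan(0.48/24.8) = 1.11°
∠(j0.48 + 2900) = arctan(0.48/2900) = 0.01°
∠T(j0.48) = 2.85° − (1.11° + 0.01°) = 1.74°

|T| = -51.4 dB, ∠T = 1.7°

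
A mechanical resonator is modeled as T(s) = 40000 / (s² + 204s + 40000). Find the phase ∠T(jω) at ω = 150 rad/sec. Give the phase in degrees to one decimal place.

∠[(j150)² + 204(j150) + 40000] = ∠[17500 + j30600] = 60.23°
∠T(j150) = −60.23° = -60.23°

-60.2°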